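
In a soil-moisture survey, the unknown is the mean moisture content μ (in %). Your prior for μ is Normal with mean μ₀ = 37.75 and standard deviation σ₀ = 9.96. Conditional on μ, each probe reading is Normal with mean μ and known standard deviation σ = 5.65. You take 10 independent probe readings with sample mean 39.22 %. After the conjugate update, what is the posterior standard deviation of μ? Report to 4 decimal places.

For Normal data with known variance σ², a Normal(μ₀, σ₀²) prior on μ is conjugate. Posterior precision = 1/σ₀² + n/σ²; posterior mean is the precision-weighted average of μ₀ and x̄.
σ₀² = 9.96² = 99.2016, σ² = 5.65² = 31.9225; σ² + n·σ₀² = 31.9225 + 10·99.2016 = 1023.9385.
Posterior precision = 1/σ₀² + n/σ² = 1/99.2016 + 10/31.9225 = (σ² + n·σ₀²)/(σ₀²σ²) = 1023.9385/(99.2016·31.9225); posterior variance σₙ² = σ₀²σ²/(σ² + n·σ₀²) = 99.2016·31.9225/1023.9385 = 3.092728.
Posterior SD = √σₙ² = √(99.2016·31.9225/1023.9385) = 1.7586.

1.7586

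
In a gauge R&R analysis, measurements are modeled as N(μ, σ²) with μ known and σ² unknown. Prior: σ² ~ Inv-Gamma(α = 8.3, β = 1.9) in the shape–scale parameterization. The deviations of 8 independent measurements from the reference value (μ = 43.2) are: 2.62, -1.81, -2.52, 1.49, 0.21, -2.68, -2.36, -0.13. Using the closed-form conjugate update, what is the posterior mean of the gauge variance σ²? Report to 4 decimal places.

With known mean μ and an Inverse-Gamma(α, β) prior on σ², the Normal likelihood is conjugate: posterior is Inv-Gamma(α + n/2, β + Σ(xᵢ−μ)²/2).
Σ(xᵢ−μ)² = (2.62)² + (-1.81)² + (-2.52)² + (1.49)² + (0.21)² + (-2.68)² + (-2.36)² + (-0.13)² = 31.5240.
Posterior: Inv-Gamma(8.3 + 8/2, 1.9 + 31.5240/2) = Inv-Gamma(12.30, 17.66200).
E[σ²|data] = β/(α−1) = 17.66200/11.30 = 1.5630.

1.5630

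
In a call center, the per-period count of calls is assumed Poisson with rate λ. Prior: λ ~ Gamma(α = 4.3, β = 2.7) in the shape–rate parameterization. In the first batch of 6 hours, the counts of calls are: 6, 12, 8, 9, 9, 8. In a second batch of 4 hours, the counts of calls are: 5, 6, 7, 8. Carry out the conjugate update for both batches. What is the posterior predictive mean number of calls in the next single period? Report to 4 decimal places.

With a Gamma(shape α, rate β) prior, the Poisson likelihood is conjugate: the posterior is Gamma(α + ΣXᵢ, β + n).
Batch 1: sum of counts S = 52 over n = 6 hours.
After batch 1: Gamma(α+S, β+n) = Gamma(4.3+52, 2.7+6) = Gamma(56.3, 8.7).
Batch 2: sum of counts S = 26 over n = 4 hours.
After batch 2: Gamma(α+S, β+n) = Gamma(56.3+26, 8.7+4) = Gamma(82.3, 12.7).
The predictive distribution for one future period is NegBinom with mean α/β = 6.4803.

6.4803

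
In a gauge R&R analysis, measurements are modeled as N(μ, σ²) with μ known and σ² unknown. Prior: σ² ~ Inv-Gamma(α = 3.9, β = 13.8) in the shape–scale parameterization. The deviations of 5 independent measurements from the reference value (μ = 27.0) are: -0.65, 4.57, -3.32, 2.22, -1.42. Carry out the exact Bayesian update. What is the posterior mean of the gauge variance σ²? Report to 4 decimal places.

With known mean μ and an Inverse-Gamma(α, β) prior on σ², the Normal likelihood is conjugate: posterior is Inv-Gamma(α + n/2, β + Σ(xᵢ−μ)²/2).
Σ(xᵢ−μ)² = (-0.65)² + (4.57)² + (-3.32)² + (2.22)² + (-1.42)² = 39.2746.
Posterior: Inv-Gamma(3.9 + 5/2, 13.8 + 39.2746/2) = Inv-Gamma(6.40, 33.43730).
E[σ²|data] = β/(α−1) = 33.43730/5.40 = 6.1921.

6.1921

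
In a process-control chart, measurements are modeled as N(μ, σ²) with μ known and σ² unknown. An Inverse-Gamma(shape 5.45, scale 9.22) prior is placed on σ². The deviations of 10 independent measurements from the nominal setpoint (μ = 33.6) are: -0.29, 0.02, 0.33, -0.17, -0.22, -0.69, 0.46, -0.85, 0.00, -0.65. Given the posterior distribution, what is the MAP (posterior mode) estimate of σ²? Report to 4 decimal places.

With known mean μ and an Inverse-Gamma(α, β) prior on σ², the Normal likelihood is conjugate: posterior is Inv-Gamma(α + n/2, β + Σ(xᵢ−μ)²/2).
Σ(xᵢ−μ)² = (-0.29)² + (0.02)² + (0.33)² + (-0.17)² + (-0.22)² + (-0.69)² + (0.46)² + (-0.85)² + (0.00)² + (-0.65)² = 2.1034.
Posterior: Inv-Gamma(5.45 + 10/2, 9.22 + 2.1034/2) = Inv-Gamma(10.45, 10.27170).
Mode = β/(α+1) = 10.27170/11.45 = 0.8971.

0.8971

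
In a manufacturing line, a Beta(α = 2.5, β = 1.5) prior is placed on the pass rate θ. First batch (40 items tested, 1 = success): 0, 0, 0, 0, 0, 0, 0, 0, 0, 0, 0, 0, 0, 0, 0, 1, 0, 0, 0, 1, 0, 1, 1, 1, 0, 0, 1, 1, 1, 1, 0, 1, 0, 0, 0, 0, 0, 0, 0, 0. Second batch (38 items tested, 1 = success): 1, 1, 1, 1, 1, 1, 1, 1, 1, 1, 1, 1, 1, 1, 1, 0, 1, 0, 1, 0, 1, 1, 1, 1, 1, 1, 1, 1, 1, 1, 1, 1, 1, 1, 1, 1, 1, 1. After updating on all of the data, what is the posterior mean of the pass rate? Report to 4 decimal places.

0.5793

The Beta prior is conjugate to a Binomial/Bernoulli likelihood; the update adds successes to α and failures to β.
After batch 1: Beta(2.5+10, 1.5+30) = Beta(12.5, 31.5).
After batch 2: Beta(12.5+35, 31.5+3) = Beta(47.5, 34.5).
Posterior mean = α/(α+β) = 47.5/82.0 = 0.5793.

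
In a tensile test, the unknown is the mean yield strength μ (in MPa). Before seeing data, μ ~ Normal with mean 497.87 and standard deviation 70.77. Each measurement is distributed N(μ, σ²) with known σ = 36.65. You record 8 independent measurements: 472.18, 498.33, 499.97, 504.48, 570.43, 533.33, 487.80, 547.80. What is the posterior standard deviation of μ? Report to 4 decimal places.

For Normal data with known variance σ², a Normal(μ₀, σ₀²) prior on μ is conjugate. Posterior precision = 1/σ₀² + n/σ²; posterior mean is the precision-weighted average of μ₀ and x̄.
σ₀² = 70.77² = 5008.3929, σ² = 36.65² = 1343.2225; σ² + n·σ₀² = 1343.2225 + 8·5008.3929 = 41410.3657.
Posterior precision = 1/σ₀² + n/σ² = 1/5008.3929 + 8/1343.2225 = (σ² + n·σ₀²)/(σ₀²σ²) = 41410.3657/(5008.3929·1343.2225); posterior variance σₙ² = σ₀²σ²/(σ² + n·σ₀²) = 5008.3929·1343.2225/41410.3657 = 162.456571.
Posterior SD = √σₙ² = √(5008.3929·1343.2225/41410.3657) = 12.7458.

12.7458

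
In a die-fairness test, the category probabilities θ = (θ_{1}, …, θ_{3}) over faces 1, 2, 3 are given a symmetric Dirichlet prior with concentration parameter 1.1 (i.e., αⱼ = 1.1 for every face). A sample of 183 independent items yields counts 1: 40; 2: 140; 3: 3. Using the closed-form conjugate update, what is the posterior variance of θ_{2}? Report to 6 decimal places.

0.000981

The Dirichlet prior is conjugate to the Multinomial likelihood: each posterior αⱼ = prior αⱼ + observed count nⱼ.
Posterior concentration: (41.1, 141.1, 4.1), total = 186.3.
Var[θ_j] = α_j(Σα−α_j)/((Σα)²(Σα+1)) = 141.1·45.2/(186.3²·187.3) = 0.000981.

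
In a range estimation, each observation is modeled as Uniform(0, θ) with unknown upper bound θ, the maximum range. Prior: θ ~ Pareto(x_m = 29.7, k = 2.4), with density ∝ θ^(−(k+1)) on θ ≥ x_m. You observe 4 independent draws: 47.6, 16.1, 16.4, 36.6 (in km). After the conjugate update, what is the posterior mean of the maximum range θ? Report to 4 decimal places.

56.4148

A Pareto(scale x_m, shape k) prior on the upper bound θ of Uniform(0, θ) is conjugate: posterior is Pareto(max(x_m, max xᵢ), k + n).
Sample maximum = 47.6; prior scale x_m = 29.7 → posterior scale = max = 47.6.
Posterior shape = 2.4 + 4 = 6.4.
E[θ|data] = k·x_m/(k−1) = 6.4·47.6/5.4 = 56.4148.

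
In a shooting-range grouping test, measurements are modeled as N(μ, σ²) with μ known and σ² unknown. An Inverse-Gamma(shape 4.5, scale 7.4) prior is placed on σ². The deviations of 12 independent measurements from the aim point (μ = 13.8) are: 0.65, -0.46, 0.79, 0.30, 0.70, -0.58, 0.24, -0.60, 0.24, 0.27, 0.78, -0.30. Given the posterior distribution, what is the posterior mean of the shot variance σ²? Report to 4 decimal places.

0.9590

With known mean μ and an Inverse-Gamma(α, β) prior on σ², the Normal likelihood is conjugate: posterior is Inv-Gamma(α + n/2, β + Σ(xᵢ−μ)²/2).
Σ(xᵢ−μ)² = (0.65)² + (-0.46)² + (0.79)² + (0.30)² + (0.70)² + (-0.58)² + (0.24)² + (-0.60)² + (0.24)² + (0.27)² + (0.78)² + (-0.30)² = 3.4211.
Posterior: Inv-Gamma(4.5 + 12/2, 7.4 + 3.4211/2) = Inv-Gamma(10.50, 9.11055).
E[σ²|data] = β/(α−1) = 9.11055/9.50 = 0.9590.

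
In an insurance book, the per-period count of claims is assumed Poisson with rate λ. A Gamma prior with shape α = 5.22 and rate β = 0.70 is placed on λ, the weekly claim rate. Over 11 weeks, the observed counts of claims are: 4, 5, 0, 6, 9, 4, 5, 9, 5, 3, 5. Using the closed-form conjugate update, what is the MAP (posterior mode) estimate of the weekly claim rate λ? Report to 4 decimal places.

With a Gamma(shape α, rate β) prior, the Poisson likelihood is conjugate: the posterior is Gamma(α + ΣXᵢ, β + n).
Sum of counts S = 55 over n = 11 weeks.
Posterior: Gamma(α+S, β+n) = Gamma(5.22+55, 0.70+11) = Gamma(60.22, 11.70).
Mode of Gamma(α,β) for α≥1 is (α−1)/β = 59.22/11.70 = 5.0615.

5.0615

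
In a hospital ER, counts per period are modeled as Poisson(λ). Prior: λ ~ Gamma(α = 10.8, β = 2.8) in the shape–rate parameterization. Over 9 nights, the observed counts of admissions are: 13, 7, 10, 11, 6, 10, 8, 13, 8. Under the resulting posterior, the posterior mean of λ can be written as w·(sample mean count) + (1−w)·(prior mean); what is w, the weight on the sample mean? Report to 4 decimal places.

0.7627

With a Gamma(shape α, rate β) prior, the Poisson likelihood is conjugate: the posterior is Gamma(α + ΣXᵢ, β + n).
Posterior mean = (α₀+S)/(β₀+n) = [n/(β₀+n)]·(S/n) + [β₀/(β₀+n)]·(α₀/β₀), so only n and β₀ enter the weight.
Weight on data w = n/(β₀+n) = 9/(2.8+9) = 9/11.8 = 0.7627.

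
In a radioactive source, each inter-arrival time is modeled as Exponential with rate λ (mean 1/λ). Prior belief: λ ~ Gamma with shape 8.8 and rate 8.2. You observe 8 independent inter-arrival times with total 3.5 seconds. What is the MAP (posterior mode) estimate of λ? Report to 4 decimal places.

With a Gamma(shape α, rate β) prior on the exponential rate λ, the posterior after n observations with total T = Σxᵢ is Gamma(α+n, β+T).
Posterior: Gamma(8.8+8, 8.2+3.5) = Gamma(16.8, 11.7).
Mode = (α−1)/β = 1.3504.

1.3504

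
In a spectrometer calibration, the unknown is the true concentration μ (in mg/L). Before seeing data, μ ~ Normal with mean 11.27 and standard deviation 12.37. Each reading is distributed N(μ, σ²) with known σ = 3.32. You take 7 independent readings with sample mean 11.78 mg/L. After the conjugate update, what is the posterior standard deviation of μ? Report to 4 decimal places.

For Normal data with known variance σ², a Normal(μ₀, σ₀²) prior on μ is conjugate. Posterior precision = 1/σ₀² + n/σ²; posterior mean is the precision-weighted average of μ₀ and x̄.
σ₀² = 12.37² = 153.0169, σ² = 3.32² = 11.0224; σ² + n·σ₀² = 11.0224 + 7·153.0169 = 1082.1407.
Posterior precision = 1/σ₀² + n/σ² = 1/153.0169 + 7/11.0224 = (σ² + n·σ₀²)/(σ₀²σ²) = 1082.1407/(153.0169·11.0224); posterior variance σₙ² = σ₀²σ²/(σ² + n·σ₀²) = 153.0169·11.0224/1082.1407 = 1.558590.
Posterior SD = √σₙ² = √(153.0169·11.0224/1082.1407) = 1.2484.

1.2484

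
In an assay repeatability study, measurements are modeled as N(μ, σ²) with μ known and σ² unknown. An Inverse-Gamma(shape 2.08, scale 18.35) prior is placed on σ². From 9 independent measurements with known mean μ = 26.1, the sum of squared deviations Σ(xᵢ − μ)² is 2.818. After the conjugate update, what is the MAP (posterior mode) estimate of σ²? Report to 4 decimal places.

With known mean μ and an Inverse-Gamma(α, β) prior on σ², the Normal likelihood is conjugate: posterior is Inv-Gamma(α + n/2, β + Σ(xᵢ−μ)²/2).
Posterior: Inv-Gamma(2.08 + 9/2, 18.35 + 2.818/2) = Inv-Gamma(6.58, 19.7590).
Mode = β/(α+1) = 19.7590/7.58 = 2.6067.

2.6067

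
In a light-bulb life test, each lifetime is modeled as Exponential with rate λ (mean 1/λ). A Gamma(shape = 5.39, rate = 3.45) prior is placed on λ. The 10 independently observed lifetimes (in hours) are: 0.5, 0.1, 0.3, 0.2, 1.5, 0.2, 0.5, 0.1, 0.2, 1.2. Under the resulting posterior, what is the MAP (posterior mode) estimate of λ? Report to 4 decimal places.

1.7442

With a Gamma(shape α, rate β) prior on the exponential rate λ, the posterior after n observations with total T = Σxᵢ is Gamma(α+n, β+T).
Sum of observations T = 4.8 hours; n = 10.
Posterior: Gamma(5.39+10, 3.45+4.8) = Gamma(15.39, 8.25).
Mode = (α−1)/β = 1.7442.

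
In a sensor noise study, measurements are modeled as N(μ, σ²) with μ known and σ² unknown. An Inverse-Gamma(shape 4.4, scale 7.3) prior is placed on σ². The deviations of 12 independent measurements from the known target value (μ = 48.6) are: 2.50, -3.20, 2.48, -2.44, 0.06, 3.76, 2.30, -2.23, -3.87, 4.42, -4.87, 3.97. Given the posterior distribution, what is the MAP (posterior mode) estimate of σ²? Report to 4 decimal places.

With known mean μ and an Inverse-Gamma(α, β) prior on σ², the Normal likelihood is conjugate: posterior is Inv-Gamma(α + n/2, β + Σ(xᵢ−μ)²/2).
Σ(xᵢ−μ)² = (2.50)² + (-3.20)² + (2.48)² + (-2.44)² + (0.06)² + (3.76)² + (2.30)² + (-2.23)² + (-3.87)² + (4.42)² + (-4.87)² + (3.97)² = 126.9892.
Posterior: Inv-Gamma(4.4 + 12/2, 7.3 + 126.9892/2) = Inv-Gamma(10.40, 70.79460).
Mode = β/(α+1) = 70.79460/11.40 = 6.2101.

6.2101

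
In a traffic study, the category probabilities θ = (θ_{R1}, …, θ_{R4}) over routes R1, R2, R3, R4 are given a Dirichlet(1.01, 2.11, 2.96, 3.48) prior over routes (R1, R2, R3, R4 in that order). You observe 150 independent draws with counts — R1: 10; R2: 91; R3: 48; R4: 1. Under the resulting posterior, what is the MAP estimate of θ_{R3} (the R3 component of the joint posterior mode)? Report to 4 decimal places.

The Dirichlet prior is conjugate to the Multinomial likelihood: each posterior αⱼ = prior αⱼ + observed count nⱼ.
Posterior concentration: (11.01, 93.11, 50.96, 4.48), total = 159.56.
Joint mode component: (α_{R3}−1)/(Σα−K) = 49.96/155.56 = 0.3212.

0.3212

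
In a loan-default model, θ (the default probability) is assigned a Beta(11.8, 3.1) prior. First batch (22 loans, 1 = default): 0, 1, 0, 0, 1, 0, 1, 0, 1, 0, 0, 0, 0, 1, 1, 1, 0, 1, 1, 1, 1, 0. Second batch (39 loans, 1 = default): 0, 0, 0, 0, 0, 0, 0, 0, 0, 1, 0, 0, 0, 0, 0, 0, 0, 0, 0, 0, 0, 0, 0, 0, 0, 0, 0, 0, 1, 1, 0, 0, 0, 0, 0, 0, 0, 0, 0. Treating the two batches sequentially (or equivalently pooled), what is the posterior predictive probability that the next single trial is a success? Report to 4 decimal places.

The Beta prior is conjugate to a Binomial/Bernoulli likelihood; the update adds successes to α and failures to β.
After batch 1: Beta(11.8+11, 3.1+11) = Beta(22.8, 14.1).
After batch 2: Beta(22.8+3, 14.1+36) = Beta(25.8, 50.1).
For a single future Bernoulli trial, P(success | data) = α/(α+β) = 0.3399.

0.3399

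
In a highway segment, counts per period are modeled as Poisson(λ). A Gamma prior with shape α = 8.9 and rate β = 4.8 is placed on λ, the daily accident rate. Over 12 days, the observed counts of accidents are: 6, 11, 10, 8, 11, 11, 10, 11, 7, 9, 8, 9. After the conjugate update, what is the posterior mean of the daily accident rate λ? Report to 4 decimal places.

With a Gamma(shape α, rate β) prior, the Poisson likelihood is conjugate: the posterior is Gamma(α + ΣXᵢ, β + n).
Sum of counts S = 111 over n = 12 days.
Posterior: Gamma(α+S, β+n) = Gamma(8.9+111, 4.8+12) = Gamma(119.9, 16.8).
Posterior mean = α/β = 119.9/16.8 = 7.1369.

7.1369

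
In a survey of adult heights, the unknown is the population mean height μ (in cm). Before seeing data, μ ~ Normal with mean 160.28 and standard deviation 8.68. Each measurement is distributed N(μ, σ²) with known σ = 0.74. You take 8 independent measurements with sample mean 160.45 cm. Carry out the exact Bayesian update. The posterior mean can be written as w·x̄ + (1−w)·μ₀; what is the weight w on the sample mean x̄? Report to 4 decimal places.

0.9991

For Normal data with known variance σ², a Normal(μ₀, σ₀²) prior on μ is conjugate. Posterior precision = 1/σ₀² + n/σ²; posterior mean is the precision-weighted average of μ₀ and x̄.
σ₀² = 8.68² = 75.3424, σ² = 0.74² = 0.5476. Prior precision 1/σ₀² = 1/75.3424; data precision n/σ² = 8/0.5476.
w = (n/σ²)/(1/σ₀² + n/σ²) = n·σ₀²/(σ² + n·σ₀²) = 8·75.3424/(0.5476 + 8·75.3424) = 602.7392/603.2868 = 0.9991.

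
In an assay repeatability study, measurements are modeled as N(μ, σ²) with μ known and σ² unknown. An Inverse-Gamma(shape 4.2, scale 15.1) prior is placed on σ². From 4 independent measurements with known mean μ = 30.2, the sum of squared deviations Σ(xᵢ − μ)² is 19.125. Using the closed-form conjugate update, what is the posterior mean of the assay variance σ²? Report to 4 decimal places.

4.7428

With known mean μ and an Inverse-Gamma(α, β) prior on σ², the Normal likelihood is conjugate: posterior is Inv-Gamma(α + n/2, β + Σ(xᵢ−μ)²/2).
Posterior: Inv-Gamma(4.2 + 4/2, 15.1 + 19.125/2) = Inv-Gamma(6.20, 24.6625).
E[σ²|data] = β/(α−1) = 24.6625/5.20 = 4.7428.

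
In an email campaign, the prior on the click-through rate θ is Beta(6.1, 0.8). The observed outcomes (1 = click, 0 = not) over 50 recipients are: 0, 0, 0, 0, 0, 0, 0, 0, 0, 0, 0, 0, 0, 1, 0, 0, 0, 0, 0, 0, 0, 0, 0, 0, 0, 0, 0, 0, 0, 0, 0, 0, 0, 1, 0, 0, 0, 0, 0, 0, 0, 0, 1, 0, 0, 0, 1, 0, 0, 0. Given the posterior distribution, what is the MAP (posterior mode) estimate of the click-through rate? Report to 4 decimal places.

0.1658

The Beta prior is conjugate to a Binomial/Bernoulli likelihood; the update adds successes to α and failures to β.
Posterior: Beta(α+k, β+n−k) = Beta(6.1+4, 0.8+46) = Beta(10.1, 46.8).
Mode of Beta(a,b) for a,b>1 is (a−1)/(a+b−2) = 9.1/54.9 = 0.1658.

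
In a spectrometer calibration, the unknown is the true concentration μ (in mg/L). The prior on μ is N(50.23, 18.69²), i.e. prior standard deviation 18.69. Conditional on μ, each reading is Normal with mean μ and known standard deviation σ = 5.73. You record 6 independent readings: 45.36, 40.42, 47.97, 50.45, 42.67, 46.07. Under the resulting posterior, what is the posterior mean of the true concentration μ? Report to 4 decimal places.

For Normal data with known variance σ², a Normal(μ₀, σ₀²) prior on μ is conjugate. Posterior precision = 1/σ₀² + n/σ²; posterior mean is the precision-weighted average of μ₀ and x̄.
Σxᵢ = 45.36 + 40.42 + 47.97 + 50.45 + 42.67 + 46.07 = 272.94, so n·x̄ = 272.94.
σ₀² = 18.69² = 349.3161, σ² = 5.73² = 32.8329; σ² + n·σ₀² = 32.8329 + 6·349.3161 = 2128.7295.
Posterior mean = (μ₀/σ₀² + n·x̄/σ²)/(1/σ₀² + n/σ²) = (σ²·μ₀ + σ₀²·n·x̄)/(σ² + n·σ₀²) = (32.8329·50.23 + 349.3161·272.94)/2128.7295 = 96991.532901/2128.7295 = 45.5631.

45.5631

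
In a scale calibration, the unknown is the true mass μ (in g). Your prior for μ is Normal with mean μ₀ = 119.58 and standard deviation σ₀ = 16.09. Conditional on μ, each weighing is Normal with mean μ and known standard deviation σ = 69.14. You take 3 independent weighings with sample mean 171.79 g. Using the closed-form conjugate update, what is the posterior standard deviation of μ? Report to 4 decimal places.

For Normal data with known variance σ², a Normal(μ₀, σ₀²) prior on μ is conjugate. Posterior precision = 1/σ₀² + n/σ²; posterior mean is the precision-weighted average of μ₀ and x̄.
σ₀² = 16.09² = 258.8881, σ² = 69.14² = 4780.3396; σ² + n·σ₀² = 4780.3396 + 3·258.8881 = 5557.0039.
Posterior precision = 1/σ₀² + n/σ² = 1/258.8881 + 3/4780.3396 = (σ² + n·σ₀²)/(σ₀²σ²) = 5557.0039/(258.8881·4780.3396); posterior variance σₙ² = σ₀²σ²/(σ² + n·σ₀²) = 258.8881·4780.3396/5557.0039 = 222.705087.
Posterior SD = √σₙ² = √(258.8881·4780.3396/5557.0039) = 14.9233.

14.9233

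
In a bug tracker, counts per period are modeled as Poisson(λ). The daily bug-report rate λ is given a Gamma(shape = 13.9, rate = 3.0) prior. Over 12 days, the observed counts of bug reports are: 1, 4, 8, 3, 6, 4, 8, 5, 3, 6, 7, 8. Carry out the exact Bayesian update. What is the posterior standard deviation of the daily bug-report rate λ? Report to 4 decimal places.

0.5846

With a Gamma(shape α, rate β) prior, the Poisson likelihood is conjugate: the posterior is Gamma(α + ΣXᵢ, β + n).
Sum of counts S = 63 over n = 12 days.
Posterior: Gamma(α+S, β+n) = Gamma(13.9+63, 3.0+12) = Gamma(76.9, 15.0).
SD = √α/β = √76.9/15.0 = 0.5846.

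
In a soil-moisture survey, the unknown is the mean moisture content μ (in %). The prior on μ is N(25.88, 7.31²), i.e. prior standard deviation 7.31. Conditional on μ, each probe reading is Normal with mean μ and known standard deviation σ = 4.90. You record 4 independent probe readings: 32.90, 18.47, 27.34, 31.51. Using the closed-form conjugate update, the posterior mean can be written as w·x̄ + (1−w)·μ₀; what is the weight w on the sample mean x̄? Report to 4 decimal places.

For Normal data with known variance σ², a Normal(μ₀, σ₀²) prior on μ is conjugate. Posterior precision = 1/σ₀² + n/σ²; posterior mean is the precision-weighted average of μ₀ and x̄.
σ₀² = 7.31² = 53.4361, σ² = 4.90² = 24.01. Prior precision 1/σ₀² = 1/53.4361; data precision n/σ² = 4/24.01.
w = (n/σ²)/(1/σ₀² + n/σ²) = n·σ₀²/(σ² + n·σ₀²) = 4·53.4361/(24.01 + 4·53.4361) = 213.7444/237.7544 = 0.8990.

0.8990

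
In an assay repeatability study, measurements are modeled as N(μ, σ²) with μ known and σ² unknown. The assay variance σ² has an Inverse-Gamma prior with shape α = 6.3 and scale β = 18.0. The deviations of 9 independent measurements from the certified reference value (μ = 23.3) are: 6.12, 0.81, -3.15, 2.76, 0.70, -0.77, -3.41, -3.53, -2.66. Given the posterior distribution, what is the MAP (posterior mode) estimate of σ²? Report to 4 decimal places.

With known mean μ and an Inverse-Gamma(α, β) prior on σ², the Normal likelihood is conjugate: posterior is Inv-Gamma(α + n/2, β + Σ(xᵢ−μ)²/2).
Σ(xᵢ−μ)² = (6.12)² + (0.81)² + (-3.15)² + (2.76)² + (0.70)² + (-0.77)² + (-3.41)² + (-3.53)² + (-2.66)² = 87.8981.
Posterior: Inv-Gamma(6.3 + 9/2, 18.0 + 87.8981/2) = Inv-Gamma(10.80, 61.94905).
Mode = β/(α+1) = 61.94905/11.80 = 5.2499.

5.2499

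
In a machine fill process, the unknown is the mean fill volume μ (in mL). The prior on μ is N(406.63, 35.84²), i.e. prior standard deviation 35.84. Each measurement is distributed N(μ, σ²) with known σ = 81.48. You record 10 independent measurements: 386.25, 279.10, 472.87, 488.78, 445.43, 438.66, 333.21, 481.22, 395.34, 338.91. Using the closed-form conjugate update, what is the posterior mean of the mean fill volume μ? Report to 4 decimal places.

For Normal data with known variance σ², a Normal(μ₀, σ₀²) prior on μ is conjugate. Posterior precision = 1/σ₀² + n/σ²; posterior mean is the precision-weighted average of μ₀ and x̄.
Σxᵢ = 386.25 + 279.10 + 472.87 + 488.78 + 445.43 + 438.66 + 333.21 + 481.22 + 395.34 + 338.91 = 4059.77, so n·x̄ = 4059.77.
σ₀² = 35.84² = 1284.5056, σ² = 81.48² = 6638.9904; σ² + n·σ₀² = 6638.9904 + 10·1284.5056 = 19484.0464.
Posterior mean = (μ₀/σ₀² + n·x̄/σ²)/(1/σ₀² + n/σ²) = (σ²·μ₀ + σ₀²·n·x̄)/(σ² + n·σ₀²) = (6638.9904·406.63 + 1284.5056·4059.77)/19484.0464 = 7914409.966064/19484.0464 = 406.1995.

406.1995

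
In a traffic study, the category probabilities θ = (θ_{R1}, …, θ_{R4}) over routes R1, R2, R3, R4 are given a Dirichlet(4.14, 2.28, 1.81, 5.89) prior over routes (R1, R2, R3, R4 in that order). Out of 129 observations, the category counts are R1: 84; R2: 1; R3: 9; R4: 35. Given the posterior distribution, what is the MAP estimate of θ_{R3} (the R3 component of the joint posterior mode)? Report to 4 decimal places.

The Dirichlet prior is conjugate to the Multinomial likelihood: each posterior αⱼ = prior αⱼ + observed count nⱼ.
Posterior concentration: (88.14, 3.28, 10.81, 40.89), total = 143.12.
Joint mode component: (α_{R3}−1)/(Σα−K) = 9.81/139.12 = 0.0705.

0.0705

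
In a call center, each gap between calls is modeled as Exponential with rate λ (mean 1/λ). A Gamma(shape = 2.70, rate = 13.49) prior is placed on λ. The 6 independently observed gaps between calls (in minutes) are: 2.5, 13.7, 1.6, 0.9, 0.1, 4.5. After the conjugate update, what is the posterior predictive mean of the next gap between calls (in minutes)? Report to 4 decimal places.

With a Gamma(shape α, rate β) prior on the exponential rate λ, the posterior after n observations with total T = Σxᵢ is Gamma(α+n, β+T).
Sum of observations T = 23.3 minutes; n = 6.
Posterior: Gamma(2.70+6, 13.49+23.3) = Gamma(8.70, 36.79).
The predictive distribution for the next observation is Lomax; its mean is β/(α−1) = 36.79/7.70 = 4.7779.

4.7779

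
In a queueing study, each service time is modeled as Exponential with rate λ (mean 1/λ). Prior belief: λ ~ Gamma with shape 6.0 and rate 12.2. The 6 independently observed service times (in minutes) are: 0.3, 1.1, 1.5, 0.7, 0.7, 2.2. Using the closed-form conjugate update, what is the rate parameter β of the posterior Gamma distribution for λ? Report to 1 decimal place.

With a Gamma(shape α, rate β) prior on the exponential rate λ, the posterior after n observations with total T = Σxᵢ is Gamma(α+n, β+T).
Sum of observations T = 6.5 minutes; n = 6.
Posterior: Gamma(6.0+6, 12.2+6.5) = Gamma(12.0, 18.7).
Posterior β = 18.7.

18.7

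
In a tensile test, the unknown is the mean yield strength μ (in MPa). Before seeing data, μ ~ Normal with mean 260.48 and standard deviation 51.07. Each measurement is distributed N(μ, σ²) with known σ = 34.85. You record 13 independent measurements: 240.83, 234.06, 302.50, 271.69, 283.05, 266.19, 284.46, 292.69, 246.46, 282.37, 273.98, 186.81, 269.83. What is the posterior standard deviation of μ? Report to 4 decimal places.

For Normal data with known variance σ², a Normal(μ₀, σ₀²) prior on μ is conjugate. Posterior precision = 1/σ₀² + n/σ²; posterior mean is the precision-weighted average of μ₀ and x̄.
σ₀² = 51.07² = 2608.1449, σ² = 34.85² = 1214.5225; σ² + n·σ₀² = 1214.5225 + 13·2608.1449 = 35120.4062.
Posterior precision = 1/σ₀² + n/σ² = 1/2608.1449 + 13/1214.5225 = (σ² + n·σ₀²)/(σ₀²σ²) = 35120.4062/(2608.1449·1214.5225); posterior variance σₙ² = σ₀²σ²/(σ² + n·σ₀²) = 2608.1449·1214.5225/35120.4062 = 90.194021.
Posterior SD = √σₙ² = √(2608.1449·1214.5225/35120.4062) = 9.4971.

9.4971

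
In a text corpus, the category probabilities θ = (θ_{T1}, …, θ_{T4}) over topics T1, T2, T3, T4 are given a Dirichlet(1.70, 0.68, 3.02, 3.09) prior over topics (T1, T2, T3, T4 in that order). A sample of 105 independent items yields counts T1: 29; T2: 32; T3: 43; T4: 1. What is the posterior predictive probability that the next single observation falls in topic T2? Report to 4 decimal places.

The Dirichlet prior is conjugate to the Multinomial likelihood: each posterior αⱼ = prior αⱼ + observed count nⱼ.
Posterior concentration: (30.70, 32.68, 46.02, 4.09), total = 113.49.
P(next = T2 | data) = α_{T2}/Σα = 0.2880.

0.2880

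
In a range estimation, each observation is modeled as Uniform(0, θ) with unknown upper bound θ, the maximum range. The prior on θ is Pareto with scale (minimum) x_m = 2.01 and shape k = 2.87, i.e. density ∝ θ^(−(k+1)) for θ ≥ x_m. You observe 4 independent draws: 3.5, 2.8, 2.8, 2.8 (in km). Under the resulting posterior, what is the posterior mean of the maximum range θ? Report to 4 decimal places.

4.0963

A Pareto(scale x_m, shape k) prior on the upper bound θ of Uniform(0, θ) is conjugate: posterior is Pareto(max(x_m, max xᵢ), k + n).
Sample maximum = 3.5; prior scale x_m = 2.01 → posterior scale = max = 3.50.
Posterior shape = 2.87 + 4 = 6.87.
E[θ|data] = k·x_m/(k−1) = 6.87·3.50/5.87 = 4.0963.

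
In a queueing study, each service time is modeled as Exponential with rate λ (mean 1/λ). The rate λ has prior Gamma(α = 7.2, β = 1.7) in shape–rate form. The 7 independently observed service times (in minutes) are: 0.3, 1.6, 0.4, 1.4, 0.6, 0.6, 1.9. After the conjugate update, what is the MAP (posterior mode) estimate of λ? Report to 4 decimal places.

With a Gamma(shape α, rate β) prior on the exponential rate λ, the posterior after n observations with total T = Σxᵢ is Gamma(α+n, β+T).
Sum of observations T = 6.8 minutes; n = 7.
Posterior: Gamma(7.2+7, 1.7+6.8) = Gamma(14.2, 8.5).
Mode = (α−1)/β = 1.5529.

1.5529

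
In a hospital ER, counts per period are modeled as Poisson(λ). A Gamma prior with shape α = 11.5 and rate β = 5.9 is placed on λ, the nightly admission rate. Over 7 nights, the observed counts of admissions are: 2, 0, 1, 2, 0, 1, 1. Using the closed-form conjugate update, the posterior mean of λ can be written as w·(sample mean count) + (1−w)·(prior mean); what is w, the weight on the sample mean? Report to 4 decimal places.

With a Gamma(shape α, rate β) prior, the Poisson likelihood is conjugate: the posterior is Gamma(α + ΣXᵢ, β + n).
Posterior mean = (α₀+S)/(β₀+n) = [n/(β₀+n)]·(S/n) + [β₀/(β₀+n)]·(α₀/β₀), so only n and β₀ enter the weight.
Weight on data w = n/(β₀+n) = 7/(5.9+7) = 7/12.9 = 0.5426.

0.5426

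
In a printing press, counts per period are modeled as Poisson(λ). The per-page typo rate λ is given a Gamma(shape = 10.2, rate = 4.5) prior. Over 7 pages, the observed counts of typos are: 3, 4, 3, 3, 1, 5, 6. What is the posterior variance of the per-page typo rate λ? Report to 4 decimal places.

With a Gamma(shape α, rate β) prior, the Poisson likelihood is conjugate: the posterior is Gamma(α + ΣXᵢ, β + n).
Sum of counts S = 25 over n = 7 pages.
Posterior: Gamma(α+S, β+n) = Gamma(10.2+25, 4.5+7) = Gamma(35.2, 11.5).
Var = α/β² = 35.2/11.5² = 0.2662.

0.2662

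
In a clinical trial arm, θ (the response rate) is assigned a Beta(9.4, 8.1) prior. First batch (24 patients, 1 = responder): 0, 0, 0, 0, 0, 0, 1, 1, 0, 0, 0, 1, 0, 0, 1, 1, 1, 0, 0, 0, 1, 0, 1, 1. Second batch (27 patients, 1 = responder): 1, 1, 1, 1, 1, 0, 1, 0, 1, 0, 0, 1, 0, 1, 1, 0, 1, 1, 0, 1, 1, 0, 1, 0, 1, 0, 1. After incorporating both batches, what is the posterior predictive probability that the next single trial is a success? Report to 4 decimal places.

0.5168

The Beta prior is conjugate to a Binomial/Bernoulli likelihood; the update adds successes to α and failures to β.
After batch 1: Beta(9.4+9, 8.1+15) = Beta(18.4, 23.1).
After batch 2: Beta(18.4+17, 23.1+10) = Beta(35.4, 33.1).
For a single future Bernoulli trial, P(success | data) = α/(α+β) = 0.5168.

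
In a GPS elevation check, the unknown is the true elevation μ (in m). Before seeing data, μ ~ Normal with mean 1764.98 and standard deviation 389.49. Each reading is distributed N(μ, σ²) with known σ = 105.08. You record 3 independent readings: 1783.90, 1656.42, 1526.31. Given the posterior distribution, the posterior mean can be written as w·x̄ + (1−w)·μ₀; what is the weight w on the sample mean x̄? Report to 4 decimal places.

For Normal data with known variance σ², a Normal(μ₀, σ₀²) prior on μ is conjugate. Posterior precision = 1/σ₀² + n/σ²; posterior mean is the precision-weighted average of μ₀ and x̄.
σ₀² = 389.49² = 151702.4601, σ² = 105.08² = 11041.8064. Prior precision 1/σ₀² = 1/151702.4601; data precision n/σ² = 3/11041.8064.
w = (n/σ²)/(1/σ₀² + n/σ²) = n·σ₀²/(σ² + n·σ₀²) = 3·151702.4601/(11041.8064 + 3·151702.4601) = 455107.3803/466149.1867 = 0.9763.

0.9763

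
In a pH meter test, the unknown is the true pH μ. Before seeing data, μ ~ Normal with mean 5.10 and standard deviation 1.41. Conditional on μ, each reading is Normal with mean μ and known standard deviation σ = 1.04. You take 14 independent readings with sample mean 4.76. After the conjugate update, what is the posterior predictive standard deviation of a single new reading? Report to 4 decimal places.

For Normal data with known variance σ², a Normal(μ₀, σ₀²) prior on μ is conjugate. Posterior precision = 1/σ₀² + n/σ²; posterior mean is the precision-weighted average of μ₀ and x̄.
σ₀² = 1.41² = 1.9881, σ² = 1.04² = 1.0816; σ² + n·σ₀² = 1.0816 + 14·1.9881 = 28.915.
Posterior precision = 1/σ₀² + n/σ² = 1/1.9881 + 14/1.0816 = (σ² + n·σ₀²)/(σ₀²σ²) = 28.915/(1.9881·1.0816); posterior variance σₙ² = σ₀²σ²/(σ² + n·σ₀²) = 1.9881·1.0816/28.915 = 0.074367.
Predictive variance for one new observation = σₙ² + σ² = 1.9881·1.0816/28.915 + 1.0816 = σ²·(σ₀² + 28.915)/28.915 = 1.0816·30.9031/28.915 = 1.155967; SD = √(1.0816·30.9031/28.915) = 1.0752.

1.0752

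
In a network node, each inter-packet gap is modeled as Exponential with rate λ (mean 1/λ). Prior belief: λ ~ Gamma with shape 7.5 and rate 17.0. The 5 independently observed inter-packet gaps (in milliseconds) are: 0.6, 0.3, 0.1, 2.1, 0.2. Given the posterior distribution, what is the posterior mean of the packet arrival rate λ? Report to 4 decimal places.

With a Gamma(shape α, rate β) prior on the exponential rate λ, the posterior after n observations with total T = Σxᵢ is Gamma(α+n, β+T).
Sum of observations T = 3.3 milliseconds; n = 5.
Posterior: Gamma(7.5+5, 17.0+3.3) = Gamma(12.5, 20.3).
Posterior mean of λ = α/β = 12.5/20.3 = 0.6158.

0.6158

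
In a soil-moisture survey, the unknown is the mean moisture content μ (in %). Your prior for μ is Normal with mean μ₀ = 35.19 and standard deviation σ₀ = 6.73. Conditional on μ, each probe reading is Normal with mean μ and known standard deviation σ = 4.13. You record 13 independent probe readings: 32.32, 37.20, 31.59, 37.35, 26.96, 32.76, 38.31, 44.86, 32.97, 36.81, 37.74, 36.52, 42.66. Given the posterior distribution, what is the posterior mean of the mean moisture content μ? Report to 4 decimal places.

For Normal data with known variance σ², a Normal(μ₀, σ₀²) prior on μ is conjugate. Posterior precision = 1/σ₀² + n/σ²; posterior mean is the precision-weighted average of μ₀ and x̄.
Σxᵢ = 32.32 + 37.20 + 31.59 + 37.35 + 26.96 + 32.76 + 38.31 + 44.86 + 32.97 + 36.81 + 37.74 + 36.52 + 42.66 = 468.05, so n·x̄ = 468.05.
σ₀² = 6.73² = 45.2929, σ² = 4.13² = 17.0569; σ² + n·σ₀² = 17.0569 + 13·45.2929 = 605.8646.
Posterior mean = (μ₀/σ₀² + n·x̄/σ²)/(1/σ₀² + n/σ²) = (σ²·μ₀ + σ₀²·n·x̄)/(σ² + n·σ₀²) = (17.0569·35.19 + 45.2929·468.05)/605.8646 = 21799.574156/605.8646 = 35.9809.

35.9809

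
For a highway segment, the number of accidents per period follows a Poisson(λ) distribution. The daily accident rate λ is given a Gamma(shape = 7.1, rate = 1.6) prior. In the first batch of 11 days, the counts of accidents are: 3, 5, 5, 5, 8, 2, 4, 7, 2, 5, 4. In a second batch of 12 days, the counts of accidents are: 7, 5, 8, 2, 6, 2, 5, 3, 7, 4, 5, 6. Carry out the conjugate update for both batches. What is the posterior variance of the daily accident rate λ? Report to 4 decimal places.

With a Gamma(shape α, rate β) prior, the Poisson likelihood is conjugate: the posterior is Gamma(α + ΣXᵢ, β + n).
Batch 1: sum of counts S = 50 over n = 11 days.
After batch 1: Gamma(α+S, β+n) = Gamma(7.1+50, 1.6+11) = Gamma(57.1, 12.6).
Batch 2: sum of counts S = 60 over n = 12 days.
After batch 2: Gamma(α+S, β+n) = Gamma(57.1+60, 12.6+12) = Gamma(117.1, 24.6).
Var = α/β² = 117.1/24.6² = 0.1935.

0.1935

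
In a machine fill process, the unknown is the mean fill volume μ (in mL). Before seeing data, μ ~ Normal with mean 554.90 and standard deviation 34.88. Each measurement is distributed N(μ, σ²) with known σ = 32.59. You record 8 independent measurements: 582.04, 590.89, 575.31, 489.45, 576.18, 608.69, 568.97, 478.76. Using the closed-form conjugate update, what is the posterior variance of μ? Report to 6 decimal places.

For Normal data with known variance σ², a Normal(μ₀, σ₀²) prior on μ is conjugate. Posterior precision = 1/σ₀² + n/σ²; posterior mean is the precision-weighted average of μ₀ and x̄.
σ₀² = 34.88² = 1216.6144, σ² = 32.59² = 1062.1081; σ² + n·σ₀² = 1062.1081 + 8·1216.6144 = 10795.0233.
Posterior precision = 1/σ₀² + n/σ² = 1/1216.6144 + 8/1062.1081 = (σ² + n·σ₀²)/(σ₀²σ²) = 10795.0233/(1216.6144·1062.1081); posterior variance σₙ² = σ₀²σ²/(σ² + n·σ₀²) = 1216.6144·1062.1081/10795.0233 = 119.701086.

119.701086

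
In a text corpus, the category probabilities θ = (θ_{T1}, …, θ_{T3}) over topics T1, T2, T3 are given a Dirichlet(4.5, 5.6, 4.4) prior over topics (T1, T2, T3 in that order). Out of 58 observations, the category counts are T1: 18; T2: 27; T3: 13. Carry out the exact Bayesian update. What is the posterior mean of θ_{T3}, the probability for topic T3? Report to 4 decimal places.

0.2400

The Dirichlet prior is conjugate to the Multinomial likelihood: each posterior αⱼ = prior αⱼ + observed count nⱼ.
Posterior concentration: (22.5, 32.6, 17.4), total = 72.5.
E[θ_{T3}|data] = α_{T3}/Σα = 17.4/72.5 = 0.2400.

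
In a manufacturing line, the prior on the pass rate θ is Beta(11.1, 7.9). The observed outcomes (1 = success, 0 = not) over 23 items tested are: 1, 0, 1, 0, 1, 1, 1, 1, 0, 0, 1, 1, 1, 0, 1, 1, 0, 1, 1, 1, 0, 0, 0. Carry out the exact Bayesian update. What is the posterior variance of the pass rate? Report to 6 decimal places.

0.005592

The Beta prior is conjugate to a Binomial/Bernoulli likelihood; the update adds successes to α and failures to β.
Posterior: Beta(α+k, β+n−k) = Beta(11.1+14, 7.9+9) = Beta(25.1, 16.9).
Var = αβ/((α+β)²(α+β+1)) = 25.1·16.9/(42.0²·43.0) = 0.005592.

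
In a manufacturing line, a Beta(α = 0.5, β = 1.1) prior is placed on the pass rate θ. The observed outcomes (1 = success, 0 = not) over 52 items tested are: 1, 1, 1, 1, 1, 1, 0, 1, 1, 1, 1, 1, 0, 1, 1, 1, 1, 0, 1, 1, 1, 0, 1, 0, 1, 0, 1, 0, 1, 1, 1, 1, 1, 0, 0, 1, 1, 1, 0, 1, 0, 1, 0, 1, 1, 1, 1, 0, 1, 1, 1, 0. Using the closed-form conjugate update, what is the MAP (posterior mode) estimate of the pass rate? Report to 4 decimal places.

0.7267

The Beta prior is conjugate to a Binomial/Bernoulli likelihood; the update adds successes to α and failures to β.
Posterior: Beta(α+k, β+n−k) = Beta(0.5+38, 1.1+14) = Beta(38.5, 15.1).
Mode of Beta(a,b) for a,b>1 is (a−1)/(a+b−2) = 37.5/51.6 = 0.7267.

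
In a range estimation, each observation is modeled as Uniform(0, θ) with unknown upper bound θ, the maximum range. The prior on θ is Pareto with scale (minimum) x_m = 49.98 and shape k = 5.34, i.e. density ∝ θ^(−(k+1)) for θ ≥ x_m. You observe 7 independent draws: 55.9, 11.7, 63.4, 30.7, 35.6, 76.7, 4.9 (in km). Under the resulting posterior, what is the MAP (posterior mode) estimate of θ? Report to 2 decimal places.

A Pareto(scale x_m, shape k) prior on the upper bound θ of Uniform(0, θ) is conjugate: posterior is Pareto(max(x_m, max xᵢ), k + n).
Sample maximum = 76.7; prior scale x_m = 49.98 → posterior scale = max = 76.70.
Posterior shape = 5.34 + 7 = 12.34.
The Pareto density is decreasing on [x_m, ∞), so the mode is x_m = 76.70.

76.70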